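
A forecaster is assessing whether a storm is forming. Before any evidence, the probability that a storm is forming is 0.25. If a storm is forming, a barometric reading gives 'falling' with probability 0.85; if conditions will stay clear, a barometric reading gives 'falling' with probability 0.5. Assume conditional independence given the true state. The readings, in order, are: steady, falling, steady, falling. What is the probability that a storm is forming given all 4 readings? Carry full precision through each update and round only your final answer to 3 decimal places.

After 'steady': P(storm) = 0.15·0.2500 / (0.15·0.2500 + 0.5·0.7500) ≈ 0.0909
After 'falling': P(storm) = 0.85·0.0909 / (0.85·0.0909 + 0.5·0.9091) ≈ 0.1453
After 'steady': P(storm) = 0.15·0.1453 / (0.15·0.1453 + 0.5·0.8547) ≈ 0.0485
After 'falling': P(storm) = 0.85·0.0485 / (0.85·0.0485 + 0.5·0.9515) ≈ 0.0798

0.080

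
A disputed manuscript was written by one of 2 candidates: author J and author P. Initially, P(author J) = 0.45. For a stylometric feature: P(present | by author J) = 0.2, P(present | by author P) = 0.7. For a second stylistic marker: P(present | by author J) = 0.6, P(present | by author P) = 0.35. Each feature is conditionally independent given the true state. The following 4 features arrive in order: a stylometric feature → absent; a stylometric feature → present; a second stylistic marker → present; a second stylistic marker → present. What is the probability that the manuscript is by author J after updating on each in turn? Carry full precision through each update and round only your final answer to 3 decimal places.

0.647

After a stylometric feature='absent': P(author J) = 0.8·0.4500 / (0.8·0.4500 + 0.3·0.5500) ≈ 0.6857
After a stylometric feature='present': P(author J) = 0.2·0.6857 / (0.2·0.6857 + 0.7·0.3143) ≈ 0.3840
After a second stylistic marker='present': P(author J) = 0.6·0.3840 / (0.6·0.3840 + 0.35·0.6160) ≈ 0.5166
After a second stylistic marker='present': P(author J) = 0.6·0.5166 / (0.6·0.5166 + 0.35·0.4834) ≈ 0.6469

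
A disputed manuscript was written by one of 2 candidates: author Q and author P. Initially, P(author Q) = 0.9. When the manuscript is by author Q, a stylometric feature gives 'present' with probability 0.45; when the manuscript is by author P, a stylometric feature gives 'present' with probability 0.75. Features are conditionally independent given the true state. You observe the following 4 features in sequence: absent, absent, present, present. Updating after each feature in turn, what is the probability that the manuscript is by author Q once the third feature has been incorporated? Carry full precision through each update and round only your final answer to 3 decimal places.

0.963

Apply Bayes' rule sequentially, carrying P(author Q) forward.
After 'absent': P(author Q) = 0.55·0.9000 / (0.55·0.9000 + 0.25·0.1000) ≈ 0.9519
After 'absent': P(author Q) = 0.55·0.9519 / (0.55·0.9519 + 0.25·0.0481) ≈ 0.9776
After 'present': P(author Q) = 0.45·0.9776 / (0.45·0.9776 + 0.75·0.0224) ≈ 0.9631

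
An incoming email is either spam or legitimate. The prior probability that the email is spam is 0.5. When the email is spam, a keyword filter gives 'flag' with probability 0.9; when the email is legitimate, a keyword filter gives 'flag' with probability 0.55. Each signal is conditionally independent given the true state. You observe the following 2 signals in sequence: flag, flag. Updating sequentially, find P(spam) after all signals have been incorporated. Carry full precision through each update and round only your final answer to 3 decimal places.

After 'flag': P(spam) = 0.9·0.5000 / (0.9·0.5000 + 0.55·0.5000) ≈ 0.6207
After 'flag': P(spam) = 0.9·0.6207 / (0.9·0.6207 + 0.55·0.3793) ≈ 0.7281

0.728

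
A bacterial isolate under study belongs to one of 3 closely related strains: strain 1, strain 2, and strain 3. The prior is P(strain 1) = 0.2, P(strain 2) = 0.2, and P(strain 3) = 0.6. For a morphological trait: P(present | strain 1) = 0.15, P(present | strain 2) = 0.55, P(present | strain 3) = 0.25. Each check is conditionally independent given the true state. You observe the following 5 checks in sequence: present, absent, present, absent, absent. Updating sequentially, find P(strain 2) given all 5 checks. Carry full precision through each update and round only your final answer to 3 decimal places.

After 'present': normaliser = 0.15·0.2000 + 0.55·0.2000 + 0.25·0.6000; P(strain 1) ≈ 0.1034, P(strain 2) ≈ 0.3793, P(strain 3) ≈ 0.5172
After 'absent': normaliser = 0.85·0.1034 + 0.45·0.3793 + 0.75·0.5172; P(strain 1) ≈ 0.1360, P(strain 2) ≈ 0.2640, P(strain 3) ≈ 0.6000
After 'present': normaliser = 0.15·0.1360 + 0.55·0.2640 + 0.25·0.6000; P(strain 1) ≈ 0.0646, P(strain 2) ≈ 0.4601, P(strain 3) ≈ 0.4753
After 'absent': normaliser = 0.85·0.0646 + 0.45·0.4601 + 0.75·0.4753; P(strain 1) ≈ 0.0888, P(strain 2) ≈ 0.3348, P(strain 3) ≈ 0.5764
After 'absent': normaliser = 0.85·0.0888 + 0.45·0.3348 + 0.75·0.5764; P(strain 1) ≈ 0.1147, P(strain 2) ≈ 0.2288, P(strain 3) ≈ 0.6565

0.229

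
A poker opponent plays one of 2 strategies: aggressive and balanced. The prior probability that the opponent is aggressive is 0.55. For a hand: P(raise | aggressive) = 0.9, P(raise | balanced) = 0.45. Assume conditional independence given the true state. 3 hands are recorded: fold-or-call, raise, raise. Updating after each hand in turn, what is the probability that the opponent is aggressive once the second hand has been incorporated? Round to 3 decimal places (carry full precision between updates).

After 'fold-or-call': P(aggressive) = 0.1·0.5500 / (0.1·0.5500 + 0.55·0.4500) ≈ 0.1818
After 'raise': P(aggressive) = 0.9·0.1818 / (0.9·0.1818 + 0.45·0.8182) ≈ 0.3077

0.308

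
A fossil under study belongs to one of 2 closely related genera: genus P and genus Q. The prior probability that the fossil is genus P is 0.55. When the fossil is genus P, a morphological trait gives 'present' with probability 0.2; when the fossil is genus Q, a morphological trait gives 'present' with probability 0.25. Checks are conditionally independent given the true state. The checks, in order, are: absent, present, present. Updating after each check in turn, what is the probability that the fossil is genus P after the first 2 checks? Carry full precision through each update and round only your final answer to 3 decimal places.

0.511

Apply Bayes' rule sequentially, carrying P(genus P) forward.
After 'absent': P(genus P) = 0.8·0.5500 / (0.8·0.5500 + 0.75·0.4500) ≈ 0.5659
After 'present': P(genus P) = 0.2·0.5659 / (0.2·0.5659 + 0.25·0.4341) ≈ 0.5105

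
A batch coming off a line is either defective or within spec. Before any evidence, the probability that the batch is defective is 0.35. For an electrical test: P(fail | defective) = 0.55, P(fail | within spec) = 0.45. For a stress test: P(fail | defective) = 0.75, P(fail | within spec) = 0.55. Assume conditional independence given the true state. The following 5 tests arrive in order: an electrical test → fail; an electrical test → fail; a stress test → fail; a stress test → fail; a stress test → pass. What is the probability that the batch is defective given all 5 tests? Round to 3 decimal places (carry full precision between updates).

0.454

After an electrical test='fail': P(defective) = 0.55·0.3500 / (0.55·0.3500 + 0.45·0.6500) ≈ 0.3969
After an electrical test='fail': P(defective) = 0.55·0.3969 / (0.55·0.3969 + 0.45·0.6031) ≈ 0.4458
After a stress test='fail': P(defective) = 0.75·0.4458 / (0.75·0.4458 + 0.55·0.5542) ≈ 0.5231
After a stress test='fail': P(defective) = 0.75·0.5231 / (0.75·0.5231 + 0.55·0.4769) ≈ 0.5993
After a stress test='pass': P(defective) = 0.25·0.5993 / (0.25·0.5993 + 0.45·0.4007) ≈ 0.4538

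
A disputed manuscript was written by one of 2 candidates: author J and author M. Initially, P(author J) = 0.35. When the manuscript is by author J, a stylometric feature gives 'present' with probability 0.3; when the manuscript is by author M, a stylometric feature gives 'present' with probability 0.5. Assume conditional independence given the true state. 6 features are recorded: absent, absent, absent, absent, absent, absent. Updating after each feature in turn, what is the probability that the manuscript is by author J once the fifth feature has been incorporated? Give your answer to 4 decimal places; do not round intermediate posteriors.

After 'absent': P(author J) = 0.7·0.3500 / (0.7·0.3500 + 0.5·0.6500) ≈ 0.4298
After 'absent': P(author J) = 0.7·0.4298 / (0.7·0.4298 + 0.5·0.5702) ≈ 0.5135
After 'absent': P(author J) = 0.7·0.5135 / (0.7·0.5135 + 0.5·0.4865) ≈ 0.5964
After 'absent': P(author J) = 0.7·0.5964 / (0.7·0.5964 + 0.5·0.4036) ≈ 0.6741
After 'absent': P(author J) = 0.7·0.6741 / (0.7·0.6741 + 0.5·0.3259) ≈ 0.7433

0.7433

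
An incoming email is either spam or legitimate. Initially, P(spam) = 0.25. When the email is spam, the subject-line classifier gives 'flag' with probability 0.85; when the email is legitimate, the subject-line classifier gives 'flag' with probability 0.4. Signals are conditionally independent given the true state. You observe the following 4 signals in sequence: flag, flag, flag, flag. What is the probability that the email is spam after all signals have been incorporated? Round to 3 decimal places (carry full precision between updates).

After 'flag': P(spam) = 0.85·0.2500 / (0.85·0.2500 + 0.4·0.7500) ≈ 0.4146
After 'flag': P(spam) = 0.85·0.4146 / (0.85·0.4146 + 0.4·0.5854) ≈ 0.6008
After 'flag': P(spam) = 0.85·0.6008 / (0.85·0.6008 + 0.4·0.3992) ≈ 0.7618
After 'flag': P(spam) = 0.85·0.7618 / (0.85·0.7618 + 0.4·0.2382) ≈ 0.8717

0.872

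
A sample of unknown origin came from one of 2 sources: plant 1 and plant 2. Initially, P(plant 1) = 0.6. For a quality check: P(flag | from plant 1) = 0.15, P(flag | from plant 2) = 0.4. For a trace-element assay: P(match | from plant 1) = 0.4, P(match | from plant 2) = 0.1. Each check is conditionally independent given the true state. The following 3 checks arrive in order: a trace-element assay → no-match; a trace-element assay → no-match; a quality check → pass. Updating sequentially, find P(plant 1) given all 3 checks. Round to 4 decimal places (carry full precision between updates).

0.4857

After a trace-element assay='no-match': P(plant 1) = 0.6·0.6000 / (0.6·0.6000 + 0.9·0.4000) ≈ 0.5000
After a trace-element assay='no-match': P(plant 1) = 0.6·0.5000 / (0.6·0.5000 + 0.9·0.5000) ≈ 0.4000
After a quality check='pass': P(plant 1) = 0.85·0.4000 / (0.85·0.4000 + 0.6·0.6000) ≈ 0.4857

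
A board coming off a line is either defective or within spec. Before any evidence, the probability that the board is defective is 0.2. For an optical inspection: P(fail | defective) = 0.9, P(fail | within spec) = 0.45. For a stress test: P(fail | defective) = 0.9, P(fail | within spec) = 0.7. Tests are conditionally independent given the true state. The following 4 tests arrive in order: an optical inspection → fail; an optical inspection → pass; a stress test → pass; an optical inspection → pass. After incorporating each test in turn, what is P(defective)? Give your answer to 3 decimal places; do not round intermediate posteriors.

After an optical inspection='fail': P(defective) = 0.9·0.2000 / (0.9·0.2000 + 0.45·0.8000) ≈ 0.3333
After an optical inspection='pass': P(defective) = 0.1·0.3333 / (0.1·0.3333 + 0.55·0.6667) ≈ 0.0833
After a stress test='pass': P(defective) = 0.1·0.0833 / (0.1·0.0833 + 0.3·0.9167) ≈ 0.0294
After an optical inspection='pass': P(defective) = 0.1·0.0294 / (0.1·0.0294 + 0.55·0.9706) ≈ 0.0055

0.005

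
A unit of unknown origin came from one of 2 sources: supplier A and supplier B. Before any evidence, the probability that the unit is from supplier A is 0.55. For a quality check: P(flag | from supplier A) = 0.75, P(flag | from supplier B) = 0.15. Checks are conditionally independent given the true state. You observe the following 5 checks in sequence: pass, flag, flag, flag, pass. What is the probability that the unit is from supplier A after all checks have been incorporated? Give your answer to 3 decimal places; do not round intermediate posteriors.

Each posterior becomes the prior for the next update.
After 'pass': P(supplier A) = 0.25·0.5500 / (0.25·0.5500 + 0.85·0.4500) ≈ 0.2644
After 'flag': P(supplier A) = 0.75·0.2644 / (0.75·0.2644 + 0.15·0.7356) ≈ 0.6425
After 'flag': P(supplier A) = 0.75·0.6425 / (0.75·0.6425 + 0.15·0.3575) ≈ 0.8999
After 'flag': P(supplier A) = 0.75·0.8999 / (0.75·0.8999 + 0.15·0.1001) ≈ 0.9782
After 'pass': P(supplier A) = 0.25·0.9782 / (0.25·0.9782 + 0.85·0.0218) ≈ 0.9297

0.930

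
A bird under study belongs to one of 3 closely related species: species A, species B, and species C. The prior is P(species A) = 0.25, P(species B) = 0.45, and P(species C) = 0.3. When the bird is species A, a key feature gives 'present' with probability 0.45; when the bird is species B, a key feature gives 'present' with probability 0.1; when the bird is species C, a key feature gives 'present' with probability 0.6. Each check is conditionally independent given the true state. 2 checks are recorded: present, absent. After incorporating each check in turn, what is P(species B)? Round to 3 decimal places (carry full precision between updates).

After 'present': normaliser = 0.45·0.2500 + 0.1·0.4500 + 0.6·0.3000; P(species A) ≈ 0.3333, P(species B) ≈ 0.1333, P(species C) ≈ 0.5333
After 'absent': normaliser = 0.55·0.3333 + 0.9·0.1333 + 0.4·0.5333; P(species A) ≈ 0.3548, P(species B) ≈ 0.2323, P(species C) ≈ 0.4129

0.232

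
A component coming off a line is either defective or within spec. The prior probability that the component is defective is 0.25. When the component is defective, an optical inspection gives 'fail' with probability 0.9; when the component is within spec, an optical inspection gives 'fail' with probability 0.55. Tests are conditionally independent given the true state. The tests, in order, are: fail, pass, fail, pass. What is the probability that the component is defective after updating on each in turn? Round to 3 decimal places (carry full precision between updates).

0.042

Each posterior becomes the prior for the next update.
After 'fail': P(defective) = 0.9·0.2500 / (0.9·0.2500 + 0.55·0.7500) ≈ 0.3529
After 'pass': P(defective) = 0.1·0.3529 / (0.1·0.3529 + 0.45·0.6471) ≈ 0.1081
After 'fail': P(defective) = 0.9·0.1081 / (0.9·0.1081 + 0.55·0.8919) ≈ 0.1655
After 'pass': P(defective) = 0.1·0.1655 / (0.1·0.1655 + 0.45·0.8345) ≈ 0.0422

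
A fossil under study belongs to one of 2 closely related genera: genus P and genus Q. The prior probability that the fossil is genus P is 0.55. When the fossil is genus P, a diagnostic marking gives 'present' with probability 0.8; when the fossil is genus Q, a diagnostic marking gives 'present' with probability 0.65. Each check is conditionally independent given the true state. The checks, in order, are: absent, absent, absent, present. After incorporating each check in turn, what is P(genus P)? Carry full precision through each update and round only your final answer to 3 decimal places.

After 'absent': P(genus P) = 0.2·0.5500 / (0.2·0.5500 + 0.35·0.4500) ≈ 0.4112
After 'absent': P(genus P) = 0.2·0.4112 / (0.2·0.4112 + 0.35·0.5888) ≈ 0.2853
After 'absent': P(genus P) = 0.2·0.2853 / (0.2·0.2853 + 0.35·0.7147) ≈ 0.1857
After 'present': P(genus P) = 0.8·0.1857 / (0.8·0.1857 + 0.65·0.8143) ≈ 0.2192

0.219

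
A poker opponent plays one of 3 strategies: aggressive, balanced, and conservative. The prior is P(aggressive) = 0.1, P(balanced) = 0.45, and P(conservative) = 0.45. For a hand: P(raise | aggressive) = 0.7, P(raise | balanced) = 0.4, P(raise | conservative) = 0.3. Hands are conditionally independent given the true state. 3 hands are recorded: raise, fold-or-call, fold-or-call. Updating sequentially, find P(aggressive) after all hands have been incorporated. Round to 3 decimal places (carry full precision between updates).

Apply Bayes' rule sequentially, carrying P(aggressive) forward.
After 'raise': normaliser = 0.7·0.1000 + 0.4·0.4500 + 0.3·0.4500; P(aggressive) ≈ 0.1818, P(balanced) ≈ 0.4675, P(conservative) ≈ 0.3506
After 'fold-or-call': normaliser = 0.3·0.1818 + 0.6·0.4675 + 0.7·0.3506; P(aggressive) ≈ 0.0940, P(balanced) ≈ 0.4832, P(conservative) ≈ 0.4228
After 'fold-or-call': normaliser = 0.3·0.0940 + 0.6·0.4832 + 0.7·0.4228; P(aggressive) ≈ 0.0459, P(balanced) ≈ 0.4721, P(conservative) ≈ 0.4820

0.046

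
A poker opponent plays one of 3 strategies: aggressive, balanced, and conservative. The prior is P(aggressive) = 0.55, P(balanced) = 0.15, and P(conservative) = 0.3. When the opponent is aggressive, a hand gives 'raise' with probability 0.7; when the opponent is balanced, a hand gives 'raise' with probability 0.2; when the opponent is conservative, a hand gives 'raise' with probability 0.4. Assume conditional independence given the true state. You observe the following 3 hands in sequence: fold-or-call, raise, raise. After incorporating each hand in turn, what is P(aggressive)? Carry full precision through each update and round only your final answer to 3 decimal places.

0.706

After 'fold-or-call': normaliser = 0.3·0.5500 + 0.8·0.1500 + 0.6·0.3000; P(aggressive) ≈ 0.3548, P(balanced) ≈ 0.2581, P(conservative) ≈ 0.3871
After 'raise': normaliser = 0.7·0.3548 + 0.2·0.2581 + 0.4·0.3871; P(aggressive) ≈ 0.5461, P(balanced) ≈ 0.1135, P(conservative) ≈ 0.3404
After 'raise': normaliser = 0.7·0.5461 + 0.2·0.1135 + 0.4·0.3404; P(aggressive) ≈ 0.7064, P(balanced) ≈ 0.0419, P(conservative) ≈ 0.2516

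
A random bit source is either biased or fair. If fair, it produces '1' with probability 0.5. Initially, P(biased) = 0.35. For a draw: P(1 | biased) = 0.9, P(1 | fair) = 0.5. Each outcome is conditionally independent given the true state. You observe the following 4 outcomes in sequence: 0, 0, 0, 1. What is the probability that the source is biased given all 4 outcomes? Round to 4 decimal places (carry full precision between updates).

0.0077

After '0': P(biased) = 0.1·0.3500 / (0.1·0.3500 + 0.5·0.6500) ≈ 0.0972
After '0': P(biased) = 0.1·0.0972 / (0.1·0.0972 + 0.5·0.9028) ≈ 0.0211
After '0': P(biased) = 0.1·0.0211 / (0.1·0.0211 + 0.5·0.9789) ≈ 0.0043
After '1': P(biased) = 0.9·0.0043 / (0.9·0.0043 + 0.5·0.9957) ≈ 0.0077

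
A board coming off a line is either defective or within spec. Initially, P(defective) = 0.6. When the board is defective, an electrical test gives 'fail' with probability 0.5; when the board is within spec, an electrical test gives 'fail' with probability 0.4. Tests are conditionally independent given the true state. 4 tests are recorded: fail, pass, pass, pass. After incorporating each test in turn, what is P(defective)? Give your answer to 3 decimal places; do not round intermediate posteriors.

After 'fail': P(defective) = 0.5·0.6000 / (0.5·0.6000 + 0.4·0.4000) ≈ 0.6522
After 'pass': P(defective) = 0.5·0.6522 / (0.5·0.6522 + 0.6·0.3478) ≈ 0.6098
After 'pass': P(defective) = 0.5·0.6098 / (0.5·0.6098 + 0.6·0.3902) ≈ 0.5656
After 'pass': P(defective) = 0.5·0.5656 / (0.5·0.5656 + 0.6·0.4344) ≈ 0.5204

0.520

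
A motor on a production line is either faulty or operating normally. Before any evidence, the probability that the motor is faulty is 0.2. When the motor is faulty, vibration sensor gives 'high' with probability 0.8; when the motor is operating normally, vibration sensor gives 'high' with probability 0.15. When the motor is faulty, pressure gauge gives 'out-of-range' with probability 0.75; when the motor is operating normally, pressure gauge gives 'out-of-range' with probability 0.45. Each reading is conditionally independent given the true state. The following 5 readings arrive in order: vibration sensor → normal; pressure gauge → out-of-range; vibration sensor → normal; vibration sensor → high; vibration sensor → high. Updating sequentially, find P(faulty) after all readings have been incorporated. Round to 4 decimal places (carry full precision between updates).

After vibration sensor='normal': P(faulty) = 0.2·0.2000 / (0.2·0.2000 + 0.85·0.8000) ≈ 0.0556
After pressure gauge='out-of-range': P(faulty) = 0.75·0.0556 / (0.75·0.0556 + 0.45·0.9444) ≈ 0.0893
After vibration sensor='normal': P(faulty) = 0.2·0.0893 / (0.2·0.0893 + 0.85·0.9107) ≈ 0.0225
After vibration sensor='high': P(faulty) = 0.8·0.0225 / (0.8·0.0225 + 0.15·0.9775) ≈ 0.1096
After vibration sensor='high': P(faulty) = 0.8·0.1096 / (0.8·0.1096 + 0.15·0.8904) ≈ 0.3962

0.3962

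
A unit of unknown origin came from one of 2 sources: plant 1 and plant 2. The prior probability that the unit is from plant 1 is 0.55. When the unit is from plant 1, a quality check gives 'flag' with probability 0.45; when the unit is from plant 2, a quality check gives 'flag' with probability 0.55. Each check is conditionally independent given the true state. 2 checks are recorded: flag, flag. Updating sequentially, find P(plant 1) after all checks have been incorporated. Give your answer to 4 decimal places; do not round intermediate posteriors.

0.4500

After 'flag': P(plant 1) = 0.45·0.5500 / (0.45·0.5500 + 0.55·0.4500) ≈ 0.5000
After 'flag': P(plant 1) = 0.45·0.5000 / (0.45·0.5000 + 0.55·0.5000) ≈ 0.4500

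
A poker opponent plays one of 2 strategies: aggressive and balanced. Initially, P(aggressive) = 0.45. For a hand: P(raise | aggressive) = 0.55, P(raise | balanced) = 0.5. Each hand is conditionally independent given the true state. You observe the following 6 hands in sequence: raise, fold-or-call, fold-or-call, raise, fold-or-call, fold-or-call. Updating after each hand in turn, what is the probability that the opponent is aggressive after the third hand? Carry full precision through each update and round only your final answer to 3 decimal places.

After 'raise': P(aggressive) = 0.55·0.4500 / (0.55·0.4500 + 0.5·0.5500) ≈ 0.4737
After 'fold-or-call': P(aggressive) = 0.45·0.4737 / (0.45·0.4737 + 0.5·0.5263) ≈ 0.4475
After 'fold-or-call': P(aggressive) = 0.45·0.4475 / (0.45·0.4475 + 0.5·0.5525) ≈ 0.4216

0.422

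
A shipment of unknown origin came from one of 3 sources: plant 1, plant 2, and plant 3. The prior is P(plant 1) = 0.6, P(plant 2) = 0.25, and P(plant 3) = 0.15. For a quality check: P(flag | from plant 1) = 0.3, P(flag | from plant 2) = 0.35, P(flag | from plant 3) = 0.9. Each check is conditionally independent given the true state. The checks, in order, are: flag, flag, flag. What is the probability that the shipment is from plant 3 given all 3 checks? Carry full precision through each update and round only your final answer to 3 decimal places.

0.802

Each posterior becomes the prior for the next update.
After 'flag': normaliser = 0.3·0.6000 + 0.35·0.2500 + 0.9·0.1500; P(plant 1) ≈ 0.4472, P(plant 2) ≈ 0.2174, P(plant 3) ≈ 0.3354
After 'flag': normaliser = 0.3·0.4472 + 0.35·0.2174 + 0.9·0.3354; P(plant 1) ≈ 0.2620, P(plant 2) ≈ 0.1486, P(plant 3) ≈ 0.5894
After 'flag': normaliser = 0.3·0.2620 + 0.35·0.1486 + 0.9·0.5894; P(plant 1) ≈ 0.1189, P(plant 2) ≈ 0.0787, P(plant 3) ≈ 0.8025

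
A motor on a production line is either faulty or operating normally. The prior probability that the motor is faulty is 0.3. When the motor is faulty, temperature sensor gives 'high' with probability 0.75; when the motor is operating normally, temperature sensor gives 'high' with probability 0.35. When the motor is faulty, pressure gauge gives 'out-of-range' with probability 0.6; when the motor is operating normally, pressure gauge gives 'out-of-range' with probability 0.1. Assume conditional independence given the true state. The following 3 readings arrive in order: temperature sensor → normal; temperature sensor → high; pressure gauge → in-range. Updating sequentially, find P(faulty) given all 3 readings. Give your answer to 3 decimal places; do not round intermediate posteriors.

After temperature sensor='normal': P(faulty) = 0.25·0.3000 / (0.25·0.3000 + 0.65·0.7000) ≈ 0.1415
After temperature sensor='high': P(faulty) = 0.75·0.1415 / (0.75·0.1415 + 0.35·0.8585) ≈ 0.2610
After pressure gauge='in-range': P(faulty) = 0.4·0.2610 / (0.4·0.2610 + 0.9·0.7390) ≈ 0.1357

0.136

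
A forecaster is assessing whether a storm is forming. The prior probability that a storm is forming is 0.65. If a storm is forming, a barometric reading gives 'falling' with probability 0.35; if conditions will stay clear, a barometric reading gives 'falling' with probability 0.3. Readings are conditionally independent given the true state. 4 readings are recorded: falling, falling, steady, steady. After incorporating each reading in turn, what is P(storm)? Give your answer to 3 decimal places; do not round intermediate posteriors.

After 'falling': P(storm) = 0.35·0.6500 / (0.35·0.6500 + 0.3·0.3500) ≈ 0.6842
After 'falling': P(storm) = 0.35·0.6842 / (0.35·0.6842 + 0.3·0.3158) ≈ 0.7165
After 'steady': P(storm) = 0.65·0.7165 / (0.65·0.7165 + 0.7·0.2835) ≈ 0.7012
After 'steady': P(storm) = 0.65·0.7012 / (0.65·0.7012 + 0.7·0.2988) ≈ 0.6855

0.685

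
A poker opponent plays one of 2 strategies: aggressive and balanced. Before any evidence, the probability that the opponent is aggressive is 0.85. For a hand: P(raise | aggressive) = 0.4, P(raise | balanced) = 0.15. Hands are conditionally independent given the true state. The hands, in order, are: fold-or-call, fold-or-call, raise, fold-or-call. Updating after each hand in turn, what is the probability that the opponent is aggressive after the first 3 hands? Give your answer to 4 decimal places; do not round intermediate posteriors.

After 'fold-or-call': P(aggressive) = 0.6·0.8500 / (0.6·0.8500 + 0.85·0.1500) ≈ 0.8000
After 'fold-or-call': P(aggressive) = 0.6·0.8000 / (0.6·0.8000 + 0.85·0.2000) ≈ 0.7385
After 'raise': P(aggressive) = 0.4·0.7385 / (0.4·0.7385 + 0.15·0.2615) ≈ 0.8828

0.8828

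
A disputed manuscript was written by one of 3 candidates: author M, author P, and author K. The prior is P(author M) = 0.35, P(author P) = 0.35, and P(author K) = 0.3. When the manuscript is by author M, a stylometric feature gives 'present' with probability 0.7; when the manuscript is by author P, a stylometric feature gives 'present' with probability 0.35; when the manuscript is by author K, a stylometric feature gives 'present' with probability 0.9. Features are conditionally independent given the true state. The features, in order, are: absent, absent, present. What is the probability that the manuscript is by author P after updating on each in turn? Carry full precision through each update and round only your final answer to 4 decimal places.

0.6765

Apply Bayes' rule sequentially, carrying P(author P) forward.
After 'absent': normaliser = 0.3·0.3500 + 0.65·0.3500 + 0.1·0.3000; P(author M) ≈ 0.2897, P(author P) ≈ 0.6276, P(author K) ≈ 0.0828
After 'absent': normaliser = 0.3·0.2897 + 0.65·0.6276 + 0.1·0.0828; P(author M) ≈ 0.1727, P(author P) ≈ 0.8108, P(author K) ≈ 0.0164
After 'present': normaliser = 0.7·0.1727 + 0.35·0.8108 + 0.9·0.0164; P(author M) ≈ 0.2882, P(author P) ≈ 0.6765, P(author K) ≈ 0.0353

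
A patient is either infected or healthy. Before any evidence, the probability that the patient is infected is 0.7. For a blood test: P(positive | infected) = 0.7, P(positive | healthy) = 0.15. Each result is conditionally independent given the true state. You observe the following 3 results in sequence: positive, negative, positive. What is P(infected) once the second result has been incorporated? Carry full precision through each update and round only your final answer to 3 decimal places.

0.794

After 'positive': P(infected) = 0.7·0.7000 / (0.7·0.7000 + 0.15·0.3000) ≈ 0.9159
After 'negative': P(infected) = 0.3·0.9159 / (0.3·0.9159 + 0.85·0.0841) ≈ 0.7935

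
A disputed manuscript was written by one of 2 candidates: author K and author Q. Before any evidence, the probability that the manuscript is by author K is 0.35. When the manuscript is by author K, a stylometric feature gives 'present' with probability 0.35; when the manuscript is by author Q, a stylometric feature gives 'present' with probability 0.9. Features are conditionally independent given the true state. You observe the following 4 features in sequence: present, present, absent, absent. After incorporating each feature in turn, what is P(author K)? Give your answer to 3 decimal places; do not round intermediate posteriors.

0.775

Apply Bayes' rule sequentially, carrying P(author K) forward.
After 'present': P(author K) = 0.35·0.3500 / (0.35·0.3500 + 0.9·0.6500) ≈ 0.1731
After 'present': P(author K) = 0.35·0.1731 / (0.35·0.1731 + 0.9·0.8269) ≈ 0.0753
After 'absent': P(author K) = 0.65·0.0753 / (0.65·0.0753 + 0.1·0.9247) ≈ 0.3461
After 'absent': P(author K) = 0.65·0.3461 / (0.65·0.3461 + 0.1·0.6539) ≈ 0.7748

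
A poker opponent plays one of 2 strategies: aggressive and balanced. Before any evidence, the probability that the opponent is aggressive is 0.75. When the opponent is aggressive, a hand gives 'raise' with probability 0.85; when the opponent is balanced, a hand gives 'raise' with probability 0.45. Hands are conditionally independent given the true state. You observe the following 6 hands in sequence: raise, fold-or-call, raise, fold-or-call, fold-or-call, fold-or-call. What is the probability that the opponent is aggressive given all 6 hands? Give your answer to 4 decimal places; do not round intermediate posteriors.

After 'raise': P(aggressive) = 0.85·0.7500 / (0.85·0.7500 + 0.45·0.2500) ≈ 0.8500
After 'fold-or-call': P(aggressive) = 0.15·0.8500 / (0.15·0.8500 + 0.55·0.1500) ≈ 0.6071
After 'raise': P(aggressive) = 0.85·0.6071 / (0.85·0.6071 + 0.45·0.3929) ≈ 0.7448
After 'fold-or-call': P(aggressive) = 0.15·0.7448 / (0.15·0.7448 + 0.55·0.2552) ≈ 0.4433
After 'fold-or-call': P(aggressive) = 0.15·0.4433 / (0.15·0.4433 + 0.55·0.5567) ≈ 0.1784
After 'fold-or-call': P(aggressive) = 0.15·0.1784 / (0.15·0.1784 + 0.55·0.8216) ≈ 0.0559

0.0559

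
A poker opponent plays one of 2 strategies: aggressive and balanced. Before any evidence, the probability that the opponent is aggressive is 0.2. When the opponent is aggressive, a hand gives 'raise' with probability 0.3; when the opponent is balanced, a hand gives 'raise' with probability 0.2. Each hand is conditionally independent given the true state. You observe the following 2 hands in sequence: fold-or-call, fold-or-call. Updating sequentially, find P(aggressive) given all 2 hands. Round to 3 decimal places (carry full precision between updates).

0.161

After 'fold-or-call': P(aggressive) = 0.7·0.2000 / (0.7·0.2000 + 0.8·0.8000) ≈ 0.1795
After 'fold-or-call': P(aggressive) = 0.7·0.1795 / (0.7·0.1795 + 0.8·0.8205) ≈ 0.1607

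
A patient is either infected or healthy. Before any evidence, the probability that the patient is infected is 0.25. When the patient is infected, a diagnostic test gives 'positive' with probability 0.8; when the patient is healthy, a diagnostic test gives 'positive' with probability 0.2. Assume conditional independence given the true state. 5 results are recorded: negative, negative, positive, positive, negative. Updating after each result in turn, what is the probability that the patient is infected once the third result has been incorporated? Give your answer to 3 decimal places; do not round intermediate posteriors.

0.077

Each posterior becomes the prior for the next update.
After 'negative': P(infected) = 0.2·0.2500 / (0.2·0.2500 + 0.8·0.7500) ≈ 0.0769
After 'negative': P(infected) = 0.2·0.0769 / (0.2·0.0769 + 0.8·0.9231) ≈ 0.0204
After 'positive': P(infected) = 0.8·0.0204 / (0.8·0.0204 + 0.2·0.9796) ≈ 0.0769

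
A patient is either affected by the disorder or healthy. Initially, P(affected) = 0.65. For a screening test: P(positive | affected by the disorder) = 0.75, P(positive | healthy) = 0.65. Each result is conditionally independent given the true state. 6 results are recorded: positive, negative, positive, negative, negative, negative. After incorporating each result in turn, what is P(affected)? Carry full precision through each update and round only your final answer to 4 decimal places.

After 'positive': P(affected) = 0.75·0.6500 / (0.75·0.6500 + 0.65·0.3500) ≈ 0.6818
After 'negative': P(affected) = 0.25·0.6818 / (0.25·0.6818 + 0.35·0.3182) ≈ 0.6048
After 'positive': P(affected) = 0.75·0.6048 / (0.75·0.6048 + 0.65·0.3952) ≈ 0.6385
After 'negative': P(affected) = 0.25·0.6385 / (0.25·0.6385 + 0.35·0.3615) ≈ 0.5578
After 'negative': P(affected) = 0.25·0.5578 / (0.25·0.5578 + 0.35·0.4422) ≈ 0.4740
After 'negative': P(affected) = 0.25·0.4740 / (0.25·0.4740 + 0.35·0.5260) ≈ 0.3916

0.3916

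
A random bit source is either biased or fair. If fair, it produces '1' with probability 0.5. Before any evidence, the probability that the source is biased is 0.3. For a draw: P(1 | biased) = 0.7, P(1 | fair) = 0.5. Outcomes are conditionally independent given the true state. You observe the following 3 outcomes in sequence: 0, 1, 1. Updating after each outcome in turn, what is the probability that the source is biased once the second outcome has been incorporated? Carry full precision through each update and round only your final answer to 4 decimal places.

After '0': P(biased) = 0.3·0.3000 / (0.3·0.3000 + 0.5·0.7000) ≈ 0.2045
After '1': P(biased) = 0.7·0.2045 / (0.7·0.2045 + 0.5·0.7955) ≈ 0.2647

0.2647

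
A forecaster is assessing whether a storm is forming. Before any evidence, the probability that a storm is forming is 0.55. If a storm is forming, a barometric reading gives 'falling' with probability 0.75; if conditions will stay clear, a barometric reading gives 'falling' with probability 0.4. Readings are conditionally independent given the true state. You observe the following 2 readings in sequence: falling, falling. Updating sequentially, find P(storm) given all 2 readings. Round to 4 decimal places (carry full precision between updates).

After 'falling': P(storm) = 0.75·0.5500 / (0.75·0.5500 + 0.4·0.4500) ≈ 0.6962
After 'falling': P(storm) = 0.75·0.6962 / (0.75·0.6962 + 0.4·0.3038) ≈ 0.8112

0.8112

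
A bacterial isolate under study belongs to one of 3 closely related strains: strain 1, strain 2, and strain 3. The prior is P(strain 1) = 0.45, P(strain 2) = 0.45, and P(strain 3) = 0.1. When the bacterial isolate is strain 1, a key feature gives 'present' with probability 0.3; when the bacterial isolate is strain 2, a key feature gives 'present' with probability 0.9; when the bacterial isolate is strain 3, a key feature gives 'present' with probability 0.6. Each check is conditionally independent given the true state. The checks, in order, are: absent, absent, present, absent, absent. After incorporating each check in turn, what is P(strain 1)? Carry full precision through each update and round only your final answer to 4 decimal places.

Apply Bayes' rule sequentially, carrying P(strain 1) forward.
After 'absent': normaliser = 0.7·0.4500 + 0.1·0.4500 + 0.4·0.1000; P(strain 1) ≈ 0.7875, P(strain 2) ≈ 0.1125, P(strain 3) ≈ 0.1000
After 'absent': normaliser = 0.7·0.7875 + 0.1·0.1125 + 0.4·0.1000; P(strain 1) ≈ 0.9149, P(strain 2) ≈ 0.0187, P(strain 3) ≈ 0.0664
After 'present': normaliser = 0.3·0.9149 + 0.9·0.0187 + 0.6·0.0664; P(strain 1) ≈ 0.8289, P(strain 2) ≈ 0.0508, P(strain 3) ≈ 0.1203
After 'absent': normaliser = 0.7·0.8289 + 0.1·0.0508 + 0.4·0.1203; P(strain 1) ≈ 0.9160, P(strain 2) ≈ 0.0080, P(strain 3) ≈ 0.0760
After 'absent': normaliser = 0.7·0.9160 + 0.1·0.0080 + 0.4·0.0760; P(strain 1) ≈ 0.9536, P(strain 2) ≈ 0.0012, P(strain 3) ≈ 0.0452

0.9536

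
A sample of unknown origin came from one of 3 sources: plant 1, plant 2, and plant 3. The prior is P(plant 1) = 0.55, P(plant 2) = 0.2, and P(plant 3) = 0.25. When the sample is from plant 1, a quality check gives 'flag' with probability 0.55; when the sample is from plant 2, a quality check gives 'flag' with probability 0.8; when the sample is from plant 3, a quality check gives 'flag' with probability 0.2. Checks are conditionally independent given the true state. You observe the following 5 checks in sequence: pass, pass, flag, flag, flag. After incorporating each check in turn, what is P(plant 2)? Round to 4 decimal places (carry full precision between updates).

0.1713

After 'pass': normaliser = 0.45·0.5500 + 0.2·0.2000 + 0.8·0.2500; P(plant 1) ≈ 0.5077, P(plant 2) ≈ 0.0821, P(plant 3) ≈ 0.4103
After 'pass': normaliser = 0.45·0.5077 + 0.2·0.0821 + 0.8·0.4103; P(plant 1) ≈ 0.3987, P(plant 2) ≈ 0.0286, P(plant 3) ≈ 0.5727
After 'flag': normaliser = 0.55·0.3987 + 0.8·0.0286 + 0.2·0.5727; P(plant 1) ≈ 0.6147, P(plant 2) ≈ 0.0642, P(plant 3) ≈ 0.3211
After 'flag': normaliser = 0.55·0.6147 + 0.8·0.0642 + 0.2·0.3211; P(plant 1) ≈ 0.7452, P(plant 2) ≈ 0.1132, P(plant 3) ≈ 0.1416
After 'flag': normaliser = 0.55·0.7452 + 0.8·0.1132 + 0.2·0.1416; P(plant 1) ≈ 0.7751, P(plant 2) ≈ 0.1713, P(plant 3) ≈ 0.0535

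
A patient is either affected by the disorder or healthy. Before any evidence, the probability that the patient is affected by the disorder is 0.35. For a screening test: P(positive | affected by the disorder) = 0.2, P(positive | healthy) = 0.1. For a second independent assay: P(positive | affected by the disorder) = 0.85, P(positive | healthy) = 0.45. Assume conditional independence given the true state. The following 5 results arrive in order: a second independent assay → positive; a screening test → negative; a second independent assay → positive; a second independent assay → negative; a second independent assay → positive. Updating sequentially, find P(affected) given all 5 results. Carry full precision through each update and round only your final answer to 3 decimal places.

After a second independent assay='positive': P(affected) = 0.85·0.3500 / (0.85·0.3500 + 0.45·0.6500) ≈ 0.5042
After a screening test='negative': P(affected) = 0.8·0.5042 / (0.8·0.5042 + 0.9·0.4958) ≈ 0.4748
After a second independent assay='positive': P(affected) = 0.85·0.4748 / (0.85·0.4748 + 0.45·0.5252) ≈ 0.6307
After a second independent assay='negative': P(affected) = 0.15·0.6307 / (0.15·0.6307 + 0.55·0.3693) ≈ 0.3178
After a second independent assay='positive': P(affected) = 0.85·0.3178 / (0.85·0.3178 + 0.45·0.6822) ≈ 0.4680

0.468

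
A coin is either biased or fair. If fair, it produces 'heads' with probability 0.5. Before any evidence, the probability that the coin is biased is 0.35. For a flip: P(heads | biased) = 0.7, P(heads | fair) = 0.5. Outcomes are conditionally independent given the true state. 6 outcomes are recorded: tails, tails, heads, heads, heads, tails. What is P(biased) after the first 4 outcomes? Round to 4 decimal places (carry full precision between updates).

0.2753

Apply Bayes' rule sequentially, carrying P(biased) forward.
After 'tails': P(biased) = 0.3·0.3500 / (0.3·0.3500 + 0.5·0.6500) ≈ 0.2442
After 'tails': P(biased) = 0.3·0.2442 / (0.3·0.2442 + 0.5·0.7558) ≈ 0.1624
After 'heads': P(biased) = 0.7·0.1624 / (0.7·0.1624 + 0.5·0.8376) ≈ 0.2135
After 'heads': P(biased) = 0.7·0.2135 / (0.7·0.2135 + 0.5·0.7865) ≈ 0.2753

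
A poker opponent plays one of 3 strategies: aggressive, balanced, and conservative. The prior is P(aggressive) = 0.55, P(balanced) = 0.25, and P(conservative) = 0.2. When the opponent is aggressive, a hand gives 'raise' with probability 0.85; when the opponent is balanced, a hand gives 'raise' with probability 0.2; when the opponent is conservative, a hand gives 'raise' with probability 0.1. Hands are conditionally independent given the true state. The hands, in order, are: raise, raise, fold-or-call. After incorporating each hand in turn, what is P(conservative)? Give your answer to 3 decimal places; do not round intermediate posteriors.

0.026

Apply Bayes' rule sequentially, carrying P(conservative) forward.
After 'raise': normaliser = 0.85·0.5500 + 0.2·0.2500 + 0.1·0.2000; P(aggressive) ≈ 0.8698, P(balanced) ≈ 0.0930, P(conservative) ≈ 0.0372
After 'raise': normaliser = 0.85·0.8698 + 0.2·0.0930 + 0.1·0.0372; P(aggressive) ≈ 0.9707, P(balanced) ≈ 0.0244, P(conservative) ≈ 0.0049
After 'fold-or-call': normaliser = 0.15·0.9707 + 0.8·0.0244 + 0.9·0.0049; P(aggressive) ≈ 0.8588, P(balanced) ≈ 0.1153, P(conservative) ≈ 0.0259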